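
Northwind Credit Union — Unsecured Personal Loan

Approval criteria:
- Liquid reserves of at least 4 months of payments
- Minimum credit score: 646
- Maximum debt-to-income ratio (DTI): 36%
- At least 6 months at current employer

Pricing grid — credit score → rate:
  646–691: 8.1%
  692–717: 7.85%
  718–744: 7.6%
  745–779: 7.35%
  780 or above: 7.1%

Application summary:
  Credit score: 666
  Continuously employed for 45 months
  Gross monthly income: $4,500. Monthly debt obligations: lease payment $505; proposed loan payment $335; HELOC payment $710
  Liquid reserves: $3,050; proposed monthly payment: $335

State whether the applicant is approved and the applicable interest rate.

Credit score 666 ≥ 646 (meets minimum)
Employment 45 ≥ 6 months
Total monthly debts = (505 + 335 + 710) = 1,550. DTI = 1,550/4,500 = 34.4% ≤ 36%
Reserves = 3,050/335 = 9.1 months ≥ 4
All requirements met. Score 666 falls in the 646–691 tier → 8.1%.

Approved at 8.1%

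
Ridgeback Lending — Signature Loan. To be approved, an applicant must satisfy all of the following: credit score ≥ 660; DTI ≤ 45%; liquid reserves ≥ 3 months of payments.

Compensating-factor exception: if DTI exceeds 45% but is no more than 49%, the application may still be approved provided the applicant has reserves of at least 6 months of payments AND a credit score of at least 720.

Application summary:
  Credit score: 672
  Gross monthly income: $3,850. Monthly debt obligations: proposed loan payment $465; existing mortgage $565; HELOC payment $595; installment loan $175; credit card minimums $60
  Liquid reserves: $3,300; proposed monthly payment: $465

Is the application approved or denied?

Denied

Credit score 672 ≥ 660 (meets base)
Total debts = (465 + 565 + 595 + 175 + 60) = 1,860. DTI = 1,860/3,850 = 48.3% > 45% — standard DTI limit exceeded.
Liquid reserves cover 3,300/465 = 7.1 months — ≥ 3 required
48.3% falls in the override range (45%–49%), so the compensating-factor test applies.
Override check — reserves: 7.1 mo (ok); score: 672 (below 720).
Override conditions not both satisfied; exception does not apply.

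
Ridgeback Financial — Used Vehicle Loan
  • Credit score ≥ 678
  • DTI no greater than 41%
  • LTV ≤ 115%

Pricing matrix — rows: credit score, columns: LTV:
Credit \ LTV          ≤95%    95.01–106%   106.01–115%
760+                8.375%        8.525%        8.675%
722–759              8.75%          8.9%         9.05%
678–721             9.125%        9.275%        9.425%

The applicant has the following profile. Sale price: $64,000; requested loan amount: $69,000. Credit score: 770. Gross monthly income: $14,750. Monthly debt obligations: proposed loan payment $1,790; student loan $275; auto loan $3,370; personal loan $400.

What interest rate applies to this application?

Credit score 770 ≥ 678; Total monthly debts = (1,790 + 275 + 3,370 + 400) = 5,835. DTI = 5,835/14,750 = 39.6% ≤ 41%
Loan-to-value = 69,000/64,000 = 107.8% — pass (115% max)
Credit 770 → row 760+; LTV 107.8% → column 106.01–115%. Grid cell → 8.675%.

8.675%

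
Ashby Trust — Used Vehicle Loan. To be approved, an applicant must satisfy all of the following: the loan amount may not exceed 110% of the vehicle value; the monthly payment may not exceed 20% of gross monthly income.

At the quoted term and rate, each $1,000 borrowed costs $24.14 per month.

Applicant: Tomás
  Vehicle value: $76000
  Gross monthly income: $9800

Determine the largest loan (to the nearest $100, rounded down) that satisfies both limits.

$81,100

Payment cap: 20% × $9,800 = $1,960/month.
At $24.14 per $1,000, that supports 1,960/24.14 × 1,000 ≈ $81,193 → $81,100.
LTV cap: 110% × $76,000 = $83,600 → $83,600.
Binding constraint: payment-to-income.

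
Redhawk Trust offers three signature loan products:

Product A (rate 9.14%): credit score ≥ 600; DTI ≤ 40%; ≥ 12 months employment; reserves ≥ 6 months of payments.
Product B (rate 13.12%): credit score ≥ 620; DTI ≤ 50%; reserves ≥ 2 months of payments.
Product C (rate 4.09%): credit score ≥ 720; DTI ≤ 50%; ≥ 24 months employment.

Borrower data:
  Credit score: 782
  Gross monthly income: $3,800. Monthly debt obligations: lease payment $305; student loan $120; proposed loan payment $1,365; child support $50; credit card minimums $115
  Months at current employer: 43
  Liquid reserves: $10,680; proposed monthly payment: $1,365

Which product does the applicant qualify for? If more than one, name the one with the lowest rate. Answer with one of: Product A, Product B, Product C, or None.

None

Total debts = (305 + 120 + 1,365 + 50 + 115) = 1,955; DTI = 1,955/3,800 = 51.4%.
Reserves = 10,680/1,365 = 7.8 months.
Product A: score 782 ≥ 600; DTI 51.4% > 40%; employment 43 ≥ 12 mo; reserves 7.8 ≥ 6 mo → does not qualify.
Product B: score 782 ≥ 620; DTI 51.4% > 50%; reserves 7.8 ≥ 2 mo → does not qualify.
Product C: score 782 ≥ 720; DTI 51.4% > 50%; employment 43 ≥ 24 mo → does not qualify.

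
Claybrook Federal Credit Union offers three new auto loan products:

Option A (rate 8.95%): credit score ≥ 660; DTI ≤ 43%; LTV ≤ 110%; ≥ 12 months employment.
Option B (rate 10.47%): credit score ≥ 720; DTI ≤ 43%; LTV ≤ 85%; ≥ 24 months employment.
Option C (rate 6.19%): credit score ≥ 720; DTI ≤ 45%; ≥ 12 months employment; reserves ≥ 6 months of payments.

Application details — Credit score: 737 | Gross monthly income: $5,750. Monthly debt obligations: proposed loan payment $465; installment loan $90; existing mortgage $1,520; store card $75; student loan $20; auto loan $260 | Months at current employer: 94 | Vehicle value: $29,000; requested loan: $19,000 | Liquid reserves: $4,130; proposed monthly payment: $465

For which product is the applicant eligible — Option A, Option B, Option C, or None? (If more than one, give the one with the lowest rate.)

Total debts = (465 + 90 + 1,520 + 75 + 20 + 260) = 2,430; DTI = 2,430/5,750 = 42.3%.
LTV = 19,000/29,000 = 65.5%.
Reserves = 4,130/465 = 8.9 months.
Option A: score 737 ≥ 660; DTI 42.3% ≤ 43%; LTV 65.5% ≤ 110%; employment 94 ≥ 12 mo → qualifies.
Option B: score 737 ≥ 720; DTI 42.3% ≤ 43%; LTV 65.5% ≤ 85%; employment 94 ≥ 24 mo → qualifies.
Option C: score 737 ≥ 720; DTI 42.3% ≤ 45%; employment 94 ≥ 12 mo; reserves 8.9 ≥ 6 mo → qualifies.
Qualifying: Option A, Option B, Option C. Lowest rate is 6.19% → Option C.

Option C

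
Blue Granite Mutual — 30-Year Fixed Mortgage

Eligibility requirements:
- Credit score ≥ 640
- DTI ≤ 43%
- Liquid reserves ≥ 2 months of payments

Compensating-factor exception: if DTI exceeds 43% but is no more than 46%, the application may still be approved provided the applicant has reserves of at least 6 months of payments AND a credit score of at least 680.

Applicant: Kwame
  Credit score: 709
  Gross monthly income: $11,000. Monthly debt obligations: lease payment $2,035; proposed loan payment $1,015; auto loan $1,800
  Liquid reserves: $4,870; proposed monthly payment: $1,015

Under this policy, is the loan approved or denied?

Denied

Credit score 709 ≥ 640 (meets base)
Total debts = (2,035 + 1,015 + 1,800) = 4,850. DTI = 4,850/11,000 = 44.1% > 43% — standard DTI limit exceeded.
Reserves: 4,870 ÷ 1,015 = 4.8 months (meets 2-month minimum)
DTI 44.1% is within the 43%–46% exception band; checking compensating factors.
Reserves 4.8 < 6 months; credit score 709 ≥ 680.
Override conditions not both satisfied; exception does not apply.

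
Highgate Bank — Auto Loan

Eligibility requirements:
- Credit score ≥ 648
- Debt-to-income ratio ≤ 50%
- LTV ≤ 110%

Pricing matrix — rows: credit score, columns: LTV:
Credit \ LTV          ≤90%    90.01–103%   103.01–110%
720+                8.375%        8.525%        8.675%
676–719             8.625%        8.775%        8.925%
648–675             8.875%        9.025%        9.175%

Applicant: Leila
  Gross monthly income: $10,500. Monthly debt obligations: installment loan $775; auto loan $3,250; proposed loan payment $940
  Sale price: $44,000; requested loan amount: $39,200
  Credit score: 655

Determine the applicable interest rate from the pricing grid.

Credit score 655 ≥ 648; Total monthly debts = (775 + 3,250 + 940) = 4,965. DTI: 4,965 ÷ 10,500 = 47.3%, within the 50% cap
Loan-to-value = 39,200/44,000 = 89.1% — pass (110% max)
Row: 655 falls in 648–675. Column: 89.1% falls in ≤90%. Rate = 8.875%.

8.875%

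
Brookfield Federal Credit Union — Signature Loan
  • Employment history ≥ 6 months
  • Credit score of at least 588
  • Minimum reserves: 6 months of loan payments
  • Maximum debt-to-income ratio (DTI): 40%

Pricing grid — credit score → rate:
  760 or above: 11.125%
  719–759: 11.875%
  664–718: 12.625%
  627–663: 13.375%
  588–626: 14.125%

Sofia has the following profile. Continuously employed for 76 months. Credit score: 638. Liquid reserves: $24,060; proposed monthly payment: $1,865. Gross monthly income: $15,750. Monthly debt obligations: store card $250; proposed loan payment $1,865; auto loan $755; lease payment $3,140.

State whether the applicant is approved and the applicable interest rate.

Approved at 13.375%

Credit score 638 ≥ 588 (meets minimum)
Total monthly debts = (250 + 1,865 + 755 + 3,140) = 6,010. Debt-to-income = 6,010/15,750 = 38.2% — meets 40% limit
Reserves: 24,060 ÷ 1,865 = 12.9 months (meets 6-month minimum)
Employment 76 ≥ 6 months
All requirements met. Score 638 falls in the 627–663 tier → 13.375%.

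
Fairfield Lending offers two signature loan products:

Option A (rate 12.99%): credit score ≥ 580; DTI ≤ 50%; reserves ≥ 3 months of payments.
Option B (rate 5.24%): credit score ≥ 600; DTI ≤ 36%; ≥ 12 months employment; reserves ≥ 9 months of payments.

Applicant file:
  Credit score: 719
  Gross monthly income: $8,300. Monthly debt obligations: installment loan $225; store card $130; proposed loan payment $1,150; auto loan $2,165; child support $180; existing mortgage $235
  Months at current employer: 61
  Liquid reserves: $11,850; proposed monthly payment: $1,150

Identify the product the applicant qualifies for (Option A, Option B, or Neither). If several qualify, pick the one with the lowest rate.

Total debts = (225 + 130 + 1,150 + 2,165 + 180 + 235) = 4,085; DTI = 4,085/8,300 = 49.2%.
Reserves = 11,850/1,150 = 10.3 months.
Option A: score 719 ≥ 580; DTI 49.2% ≤ 50%; reserves 10.3 ≥ 3 mo → qualifies.
Option B: score 719 ≥ 600; DTI 49.2% > 36%; employment 61 ≥ 12 mo; reserves 10.3 ≥ 9 mo → does not qualify.

Option A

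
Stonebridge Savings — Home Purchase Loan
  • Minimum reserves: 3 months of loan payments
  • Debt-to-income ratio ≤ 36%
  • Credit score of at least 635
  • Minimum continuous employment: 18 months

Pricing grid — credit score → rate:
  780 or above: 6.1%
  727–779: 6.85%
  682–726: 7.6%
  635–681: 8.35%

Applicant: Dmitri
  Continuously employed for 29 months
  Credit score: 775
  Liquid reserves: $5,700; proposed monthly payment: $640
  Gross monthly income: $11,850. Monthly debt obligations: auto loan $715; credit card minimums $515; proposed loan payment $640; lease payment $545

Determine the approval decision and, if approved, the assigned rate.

Approved at 6.85%

Credit score 775 ≥ 635 (meets minimum)
Employment 29 ≥ 18 months
Reserves = 5,700/640 = 8.9 months ≥ 3
Total monthly debts = (715 + 515 + 640 + 545) = 2,415. DTI = 2,415/11,850 = 20.4% ≤ 36%
All requirements met. Score 775 falls in the 727–779 tier → 6.85%.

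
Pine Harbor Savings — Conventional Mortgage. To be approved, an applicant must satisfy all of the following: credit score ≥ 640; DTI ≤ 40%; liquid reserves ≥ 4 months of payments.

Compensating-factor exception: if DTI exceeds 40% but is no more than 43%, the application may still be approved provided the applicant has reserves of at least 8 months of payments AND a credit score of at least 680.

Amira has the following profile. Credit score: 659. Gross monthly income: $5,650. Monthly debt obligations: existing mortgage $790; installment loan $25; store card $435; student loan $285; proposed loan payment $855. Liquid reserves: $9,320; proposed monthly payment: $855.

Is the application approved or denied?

Denied

Credit score 659 ≥ 640 (meets base)
Total debts = (790 + 25 + 435 + 285 + 855) = 2,390. DTI = 2,390/5,650 = 42.3% > 40% — standard DTI limit exceeded.
Reserves = 9,320/855 = 10.9 months ≥ 4
42.3% falls in the override range (40%–43%), so the compensating-factor test applies.
Override check — reserves: 10.9 mo (ok); score: 659 (below 680).
Override conditions not both satisfied; exception does not apply.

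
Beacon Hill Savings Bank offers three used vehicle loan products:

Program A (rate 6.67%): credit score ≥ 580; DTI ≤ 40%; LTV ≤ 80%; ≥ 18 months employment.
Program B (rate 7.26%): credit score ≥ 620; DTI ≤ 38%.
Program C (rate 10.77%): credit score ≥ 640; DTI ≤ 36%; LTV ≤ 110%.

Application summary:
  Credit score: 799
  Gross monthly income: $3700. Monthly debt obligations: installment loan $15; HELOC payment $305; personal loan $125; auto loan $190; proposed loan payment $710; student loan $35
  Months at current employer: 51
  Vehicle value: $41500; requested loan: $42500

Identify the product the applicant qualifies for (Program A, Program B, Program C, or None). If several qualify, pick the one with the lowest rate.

Total debts = (15 + 305 + 125 + 190 + 710 + 35) = 1,380; DTI = 1,380/3,700 = 37.3%.
LTV = 42,500/41,500 = 102.4%.
Program A: score 799 ≥ 580; DTI 37.3% ≤ 40%; LTV 102.4% > 80%; employment 51 ≥ 18 mo → does not qualify.
Program B: score 799 ≥ 620; DTI 37.3% ≤ 38% → qualifies.
Program C: score 799 ≥ 640; DTI 37.3% > 36%; LTV 102.4% ≤ 110% → does not qualify.

Program B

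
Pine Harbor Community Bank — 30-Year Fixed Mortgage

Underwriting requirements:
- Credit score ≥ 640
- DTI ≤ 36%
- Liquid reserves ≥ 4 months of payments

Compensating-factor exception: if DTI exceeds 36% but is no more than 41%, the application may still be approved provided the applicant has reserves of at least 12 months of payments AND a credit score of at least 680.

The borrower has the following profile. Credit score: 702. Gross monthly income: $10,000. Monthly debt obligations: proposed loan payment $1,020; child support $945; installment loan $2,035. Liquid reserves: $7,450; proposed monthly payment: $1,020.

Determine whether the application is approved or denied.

Denied

Credit score 702 ≥ 640 (meets base)
Total debts = (1,020 + 945 + 2,035) = 4,000. DTI: 4,000 ÷ 10,000 = 40%, over the 36% base limit.
Reserves = 7,450/1,020 = 7.3 months ≥ 4
DTI 40% is within the 36%–41% exception band; checking compensating factors.
Reserves 7.3 < 12 months; credit score 702 ≥ 680.
Override conditions not both satisfied; exception does not apply.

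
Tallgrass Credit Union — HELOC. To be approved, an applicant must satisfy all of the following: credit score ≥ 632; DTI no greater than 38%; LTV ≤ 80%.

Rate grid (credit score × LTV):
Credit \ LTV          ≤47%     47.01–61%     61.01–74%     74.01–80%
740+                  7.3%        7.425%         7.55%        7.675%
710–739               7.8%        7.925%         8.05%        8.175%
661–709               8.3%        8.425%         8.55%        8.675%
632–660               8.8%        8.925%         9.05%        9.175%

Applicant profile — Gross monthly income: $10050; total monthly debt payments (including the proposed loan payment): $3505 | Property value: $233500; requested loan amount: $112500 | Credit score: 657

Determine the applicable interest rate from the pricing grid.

8.925%

Credit score 657 ≥ 632; Debt-to-income = 3,505/10,050 = 34.9% — meets 38% limit
Loan-to-value = 112,500/233,500 = 48.2% — pass (80% max)
Row: 657 falls in 632–660. Column: 48.2% falls in 47.01–61%. Rate = 8.925%.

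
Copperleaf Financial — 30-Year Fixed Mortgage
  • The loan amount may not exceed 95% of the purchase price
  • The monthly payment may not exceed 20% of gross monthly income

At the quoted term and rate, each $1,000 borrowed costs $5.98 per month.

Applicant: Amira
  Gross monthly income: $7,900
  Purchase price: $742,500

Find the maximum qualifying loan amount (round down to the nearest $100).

$264,200

Payment cap: 20% × $7,900 = $1,580/month.
At $5.98 per $1,000, that supports 1,580/5.98 × 1,000 ≈ $264,214 → $264,200.
LTV cap: 95% × $742,500 = $705,375 → $705,300.
Binding constraint: payment-to-income.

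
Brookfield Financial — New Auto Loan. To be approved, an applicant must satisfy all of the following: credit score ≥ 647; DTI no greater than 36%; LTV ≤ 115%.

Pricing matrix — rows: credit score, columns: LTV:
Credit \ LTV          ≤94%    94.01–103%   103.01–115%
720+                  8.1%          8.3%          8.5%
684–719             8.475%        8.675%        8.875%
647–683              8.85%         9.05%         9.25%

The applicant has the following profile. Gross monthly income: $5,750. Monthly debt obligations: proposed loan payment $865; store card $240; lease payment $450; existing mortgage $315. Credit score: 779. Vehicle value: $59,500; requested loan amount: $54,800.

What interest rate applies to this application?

Credit score 779 ≥ 647; Total monthly debts = (865 + 240 + 450 + 315) = 1,870. DTI: 1,870 ÷ 5,750 = 32.5%, within the 36% cap
LTV: 54,800 ÷ 59,500 = 92.1%, within 115% cap
Score 779 is in the 720+ band; LTV 92.1% is in the ≤94% band → 8.1%.

8.1%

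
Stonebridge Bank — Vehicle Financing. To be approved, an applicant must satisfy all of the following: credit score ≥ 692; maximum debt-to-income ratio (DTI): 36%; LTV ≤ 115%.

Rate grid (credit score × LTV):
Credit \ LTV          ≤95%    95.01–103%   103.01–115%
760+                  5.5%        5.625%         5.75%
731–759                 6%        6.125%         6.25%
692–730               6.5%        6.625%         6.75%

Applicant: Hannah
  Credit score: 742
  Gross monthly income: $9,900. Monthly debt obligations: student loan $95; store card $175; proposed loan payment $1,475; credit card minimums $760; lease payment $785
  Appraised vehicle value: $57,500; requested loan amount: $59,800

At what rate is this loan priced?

Credit score 742 ≥ 692; Total monthly debts = (95 + 175 + 1,475 + 760 + 785) = 3,290. DTI = 3,290/9,900 = 33.2% ≤ 36%
LTV = 59,800/57,500 = 104% ≤ 115%
Credit 742 → row 731–759; LTV 104% → column 103.01–115%. Grid cell → 6.25%.

6.25%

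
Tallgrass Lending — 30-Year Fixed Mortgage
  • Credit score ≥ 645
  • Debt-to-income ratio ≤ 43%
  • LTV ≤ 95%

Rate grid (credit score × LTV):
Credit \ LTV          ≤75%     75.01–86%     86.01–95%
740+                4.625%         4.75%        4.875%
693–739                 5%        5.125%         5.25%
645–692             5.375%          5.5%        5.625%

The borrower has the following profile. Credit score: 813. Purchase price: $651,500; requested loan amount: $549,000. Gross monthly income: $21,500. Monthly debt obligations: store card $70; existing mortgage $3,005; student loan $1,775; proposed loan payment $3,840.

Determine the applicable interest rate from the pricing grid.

4.75%

Credit score 813 ≥ 645; Total monthly debts = (70 + 3,005 + 1,775 + 3,840) = 8,690. Debt-to-income = 8,690/21,500 = 40.4% — meets 43% limit
LTV = 549,000/651,500 = 84.3% ≤ 95%
Credit 813 → row 740+; LTV 84.3% → column 75.01–86%. Grid cell → 4.75%.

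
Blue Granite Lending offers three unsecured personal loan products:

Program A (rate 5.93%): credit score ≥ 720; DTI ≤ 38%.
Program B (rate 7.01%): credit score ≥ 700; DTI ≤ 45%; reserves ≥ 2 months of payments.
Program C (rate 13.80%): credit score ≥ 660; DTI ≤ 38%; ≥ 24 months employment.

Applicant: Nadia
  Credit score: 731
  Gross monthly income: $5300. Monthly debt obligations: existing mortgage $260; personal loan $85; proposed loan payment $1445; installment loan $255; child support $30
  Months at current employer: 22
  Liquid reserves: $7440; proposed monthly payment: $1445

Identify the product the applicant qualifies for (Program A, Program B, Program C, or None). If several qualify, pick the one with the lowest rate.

Program B

Total debts = (260 + 85 + 1,445 + 255 + 30) = 2,075; DTI = 2,075/5,300 = 39.2%.
Reserves = 7,440/1,445 = 5.1 months.
Program A: score 731 ≥ 720; DTI 39.2% > 38% → does not qualify.
Program B: score 731 ≥ 700; DTI 39.2% ≤ 45%; reserves 5.1 ≥ 2 mo → qualifies.
Program C: score 731 ≥ 660; DTI 39.2% > 38%; employment 22 < 24 mo → does not qualify.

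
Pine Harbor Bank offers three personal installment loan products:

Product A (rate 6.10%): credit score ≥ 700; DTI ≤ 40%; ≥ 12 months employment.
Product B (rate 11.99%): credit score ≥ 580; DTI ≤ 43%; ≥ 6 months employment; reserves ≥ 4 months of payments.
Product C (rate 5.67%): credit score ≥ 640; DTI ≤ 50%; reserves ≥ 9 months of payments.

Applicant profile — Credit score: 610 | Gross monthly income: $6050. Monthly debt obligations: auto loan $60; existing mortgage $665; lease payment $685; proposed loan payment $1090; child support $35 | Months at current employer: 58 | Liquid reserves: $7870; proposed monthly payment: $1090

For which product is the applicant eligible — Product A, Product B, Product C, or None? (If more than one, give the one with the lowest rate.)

Total debts = (60 + 665 + 685 + 1,090 + 35) = 2,535; DTI = 2,535/6,050 = 41.9%.
Reserves = 7,870/1,090 = 7.2 months.
Product A: score 610 < 700; DTI 41.9% > 40%; employment 58 ≥ 12 mo → does not qualify.
Product B: score 610 ≥ 580; DTI 41.9% ≤ 43%; employment 58 ≥ 6 mo; reserves 7.2 ≥ 4 mo → qualifies.
Product C: score 610 < 640; DTI 41.9% ≤ 50%; reserves 7.2 < 9 mo → does not qualify.

Product B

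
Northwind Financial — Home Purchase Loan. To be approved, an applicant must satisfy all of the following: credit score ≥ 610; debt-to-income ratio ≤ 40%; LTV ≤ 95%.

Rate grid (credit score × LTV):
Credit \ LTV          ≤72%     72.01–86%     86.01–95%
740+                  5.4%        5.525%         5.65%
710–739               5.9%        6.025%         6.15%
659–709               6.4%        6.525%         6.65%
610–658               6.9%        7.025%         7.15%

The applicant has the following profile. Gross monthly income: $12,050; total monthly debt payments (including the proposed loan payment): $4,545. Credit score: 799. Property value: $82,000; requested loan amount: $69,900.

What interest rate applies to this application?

Credit score 799 ≥ 610; Debt-to-income = 4,545/12,050 = 37.7% — meets 40% limit
Loan-to-value = 69,900/82,000 = 85.2% — pass (95% max)
Credit 799 → row 740+; LTV 85.2% → column 72.01–86%. Grid cell → 5.525%.

5.525%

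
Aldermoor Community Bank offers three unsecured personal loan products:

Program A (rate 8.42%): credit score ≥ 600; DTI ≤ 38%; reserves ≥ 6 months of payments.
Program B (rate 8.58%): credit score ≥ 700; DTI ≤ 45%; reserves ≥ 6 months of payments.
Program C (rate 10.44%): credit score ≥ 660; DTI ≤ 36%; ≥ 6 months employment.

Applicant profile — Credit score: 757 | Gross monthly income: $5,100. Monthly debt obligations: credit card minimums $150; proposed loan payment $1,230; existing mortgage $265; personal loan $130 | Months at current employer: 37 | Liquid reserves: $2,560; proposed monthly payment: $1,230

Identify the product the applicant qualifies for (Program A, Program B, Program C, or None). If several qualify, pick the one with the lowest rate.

Program C

Total debts = (150 + 1,230 + 265 + 130) = 1,775; DTI = 1,775/5,100 = 34.8%.
Reserves = 2,560/1,230 = 2.1 months.
Program A: score 757 ≥ 600; DTI 34.8% ≤ 38%; reserves 2.1 < 6 mo → does not qualify.
Program B: score 757 ≥ 700; DTI 34.8% ≤ 45%; reserves 2.1 < 6 mo → does not qualify.
Program C: score 757 ≥ 660; DTI 34.8% ≤ 36%; employment 37 ≥ 6 mo → qualifies.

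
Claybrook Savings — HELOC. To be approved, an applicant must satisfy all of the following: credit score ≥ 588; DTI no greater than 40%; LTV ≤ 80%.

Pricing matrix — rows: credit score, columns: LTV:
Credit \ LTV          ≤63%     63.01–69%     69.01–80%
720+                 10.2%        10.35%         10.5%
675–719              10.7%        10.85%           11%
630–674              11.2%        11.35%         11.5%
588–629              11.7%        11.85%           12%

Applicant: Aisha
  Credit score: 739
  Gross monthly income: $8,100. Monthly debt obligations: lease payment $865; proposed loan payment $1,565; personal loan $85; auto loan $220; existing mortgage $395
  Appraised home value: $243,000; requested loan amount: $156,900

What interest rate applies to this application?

Credit score 739 ≥ 588; Total monthly debts = (865 + 1,565 + 85 + 220 + 395) = 3,130. DTI: 3,130 ÷ 8,100 = 38.6%, within the 40% cap
Loan-to-value = 156,900/243,000 = 64.6% — pass (80% max)
Row: 739 falls in 720+. Column: 64.6% falls in 63.01–69%. Rate = 10.35%.

10.35%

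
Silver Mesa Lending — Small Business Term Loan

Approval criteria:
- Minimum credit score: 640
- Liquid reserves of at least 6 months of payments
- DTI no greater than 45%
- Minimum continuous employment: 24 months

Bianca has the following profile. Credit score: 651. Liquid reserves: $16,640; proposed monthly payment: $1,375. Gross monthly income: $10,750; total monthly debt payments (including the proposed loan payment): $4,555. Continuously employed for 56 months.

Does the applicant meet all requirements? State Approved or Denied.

Credit score 651 ≥ 640 (meets)
Reserves = 16,640/1,375 = 12.1 months ≥ 6
DTI: 4,555 ÷ 10,750 = 42.4%, within the 45% cap
Employment 56 ≥ 24 months
All criteria satisfied.

Approved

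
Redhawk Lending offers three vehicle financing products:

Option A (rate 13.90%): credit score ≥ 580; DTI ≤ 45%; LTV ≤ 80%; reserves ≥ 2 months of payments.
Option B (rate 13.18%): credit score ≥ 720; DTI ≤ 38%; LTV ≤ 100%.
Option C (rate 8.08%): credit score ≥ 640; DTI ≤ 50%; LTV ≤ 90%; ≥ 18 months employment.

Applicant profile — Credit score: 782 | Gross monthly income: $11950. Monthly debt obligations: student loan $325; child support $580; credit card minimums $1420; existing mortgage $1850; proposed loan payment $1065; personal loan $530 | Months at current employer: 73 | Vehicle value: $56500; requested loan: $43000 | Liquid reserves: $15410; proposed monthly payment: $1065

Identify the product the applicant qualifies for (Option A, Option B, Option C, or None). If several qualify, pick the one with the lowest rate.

Option C

Total debts = (325 + 580 + 1,420 + 1,850 + 1,065 + 530) = 5,770; DTI = 5,770/11,950 = 48.3%.
LTV = 43,000/56,500 = 76.1%.
Reserves = 15,410/1,065 = 14.5 months.
Option A: score 782 ≥ 580; DTI 48.3% > 45%; LTV 76.1% ≤ 80%; reserves 14.5 ≥ 2 mo → does not qualify.
Option B: score 782 ≥ 720; DTI 48.3% > 38%; LTV 76.1% ≤ 100% → does not qualify.
Option C: score 782 ≥ 640; DTI 48.3% ≤ 50%; LTV 76.1% ≤ 90%; employment 73 ≥ 18 mo → qualifies.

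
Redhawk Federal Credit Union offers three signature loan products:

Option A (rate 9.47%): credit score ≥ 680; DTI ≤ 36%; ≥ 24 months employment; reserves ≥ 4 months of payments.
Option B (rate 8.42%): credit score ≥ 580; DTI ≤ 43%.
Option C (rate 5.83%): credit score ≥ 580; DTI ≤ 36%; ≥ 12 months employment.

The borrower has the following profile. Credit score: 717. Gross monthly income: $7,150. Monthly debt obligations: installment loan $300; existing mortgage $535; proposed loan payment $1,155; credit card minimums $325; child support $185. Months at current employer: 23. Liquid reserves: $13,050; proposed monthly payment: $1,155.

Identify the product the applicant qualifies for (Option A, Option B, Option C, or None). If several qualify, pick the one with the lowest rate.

Total debts = (300 + 535 + 1,155 + 325 + 185) = 2,500; DTI = 2,500/7,150 = 35%.
Reserves = 13,050/1,155 = 11.3 months.
Option A: score 717 ≥ 680; DTI 35% ≤ 36%; employment 23 < 24 mo; reserves 11.3 ≥ 4 mo → does not qualify.
Option B: score 717 ≥ 580; DTI 35% ≤ 43% → qualifies.
Option C: score 717 ≥ 580; DTI 35% ≤ 36%; employment 23 ≥ 12 mo → qualifies.
Qualifying: Option B, Option C. Lowest rate is 5.83% → Option C.

Option C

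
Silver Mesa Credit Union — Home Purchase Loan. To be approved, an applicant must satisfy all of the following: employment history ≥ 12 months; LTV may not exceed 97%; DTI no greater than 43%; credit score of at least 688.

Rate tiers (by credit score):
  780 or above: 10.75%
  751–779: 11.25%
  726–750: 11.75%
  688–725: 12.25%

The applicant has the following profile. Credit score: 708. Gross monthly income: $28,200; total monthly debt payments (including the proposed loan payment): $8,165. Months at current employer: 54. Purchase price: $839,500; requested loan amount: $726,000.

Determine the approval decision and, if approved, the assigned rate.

Approved at 12.25%

Credit score 708 ≥ 688 (meets minimum)
Employment 54 ≥ 12 months
LTV: 726,000 ÷ 839,500 = 86.5%, within 97% cap
DTI = 8,165/28,200 = 29% ≤ 43%
All requirements met. Score 708 falls in the 688–725 tier → 12.25%.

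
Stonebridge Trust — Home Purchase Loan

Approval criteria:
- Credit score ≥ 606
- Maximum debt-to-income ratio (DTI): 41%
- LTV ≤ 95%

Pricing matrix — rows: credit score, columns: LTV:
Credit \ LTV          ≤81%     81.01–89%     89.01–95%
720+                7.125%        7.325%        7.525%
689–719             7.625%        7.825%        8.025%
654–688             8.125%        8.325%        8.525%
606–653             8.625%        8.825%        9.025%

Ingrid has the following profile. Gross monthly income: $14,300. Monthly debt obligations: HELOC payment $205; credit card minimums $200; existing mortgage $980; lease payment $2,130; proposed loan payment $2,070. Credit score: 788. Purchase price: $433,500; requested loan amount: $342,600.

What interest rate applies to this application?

7.125%

Credit score 788 ≥ 606; Total monthly debts = (205 + 200 + 980 + 2,130 + 2,070) = 5,585. Debt-to-income = 5,585/14,300 = 39.1% — meets 41% limit
Loan-to-value = 342,600/433,500 = 79% — pass (95% max)
Credit 788 → row 720+; LTV 79% → column ≤81%. Grid cell → 7.125%.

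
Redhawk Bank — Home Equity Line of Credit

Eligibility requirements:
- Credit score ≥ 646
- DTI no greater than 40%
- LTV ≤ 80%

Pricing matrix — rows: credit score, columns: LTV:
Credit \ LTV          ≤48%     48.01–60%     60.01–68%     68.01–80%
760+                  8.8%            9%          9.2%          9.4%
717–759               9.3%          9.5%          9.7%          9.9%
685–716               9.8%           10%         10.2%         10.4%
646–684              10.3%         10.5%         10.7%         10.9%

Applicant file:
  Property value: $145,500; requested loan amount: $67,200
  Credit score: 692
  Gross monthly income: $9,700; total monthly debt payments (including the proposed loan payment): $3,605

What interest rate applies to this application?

9.8%

Credit score 692 ≥ 646; DTI: 3,605 ÷ 9,700 = 37.2%, within the 40% cap
LTV = 67,200/145,500 = 46.2% ≤ 80%
Credit 692 → row 685–716; LTV 46.2% → column ≤48%. Grid cell → 9.8%.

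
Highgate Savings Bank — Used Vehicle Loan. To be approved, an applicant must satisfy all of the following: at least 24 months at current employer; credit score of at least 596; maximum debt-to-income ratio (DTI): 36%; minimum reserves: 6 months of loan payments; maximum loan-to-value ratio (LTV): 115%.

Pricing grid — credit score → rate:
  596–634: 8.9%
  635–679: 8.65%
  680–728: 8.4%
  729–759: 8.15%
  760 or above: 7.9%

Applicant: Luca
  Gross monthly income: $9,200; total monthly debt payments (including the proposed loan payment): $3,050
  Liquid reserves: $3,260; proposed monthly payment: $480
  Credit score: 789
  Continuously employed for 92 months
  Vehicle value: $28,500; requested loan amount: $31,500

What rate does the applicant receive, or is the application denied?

Approved at 7.9%

Credit score 789 ≥ 596 (meets minimum)
DTI: 3,050 ÷ 9,200 = 33.2%, within the 36% cap
Employment 92 ≥ 24 months
Loan-to-value = 31,500/28,500 = 110.5% — pass (115% max)
Reserves = 3,260/480 = 6.8 months ≥ 6
All requirements met. Score 789 falls in the 760 or above tier → 7.9%.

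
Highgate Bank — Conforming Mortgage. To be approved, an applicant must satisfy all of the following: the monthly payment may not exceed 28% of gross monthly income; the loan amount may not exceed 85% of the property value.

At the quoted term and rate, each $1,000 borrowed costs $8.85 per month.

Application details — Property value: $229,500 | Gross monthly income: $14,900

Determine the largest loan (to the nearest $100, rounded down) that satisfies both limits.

Payment cap: 28% × $14,900 = $4,172/month.
At $8.85 per $1,000, that supports 4,172/8.85 × 1,000 ≈ $471,412 → $471,400.
LTV cap: 85% × $229,500 = $195,075 → $195,000.
Binding constraint: loan-to-value.

$195,000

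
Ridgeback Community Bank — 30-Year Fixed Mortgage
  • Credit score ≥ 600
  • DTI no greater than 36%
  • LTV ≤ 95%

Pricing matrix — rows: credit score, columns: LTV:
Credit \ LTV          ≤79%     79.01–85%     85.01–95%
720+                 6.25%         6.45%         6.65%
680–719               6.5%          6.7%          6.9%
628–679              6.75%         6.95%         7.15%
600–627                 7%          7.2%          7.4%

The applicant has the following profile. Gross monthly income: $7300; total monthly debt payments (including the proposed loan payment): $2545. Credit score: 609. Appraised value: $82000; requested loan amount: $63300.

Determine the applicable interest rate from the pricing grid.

7%

Credit score 609 ≥ 600; Debt-to-income = 2,545/7,300 = 34.9% — meets 36% limit
Loan-to-value = 63,300/82,000 = 77.2% — pass (95% max)
Score 609 is in the 600–627 band; LTV 77.2% is in the ≤79% band → 7%.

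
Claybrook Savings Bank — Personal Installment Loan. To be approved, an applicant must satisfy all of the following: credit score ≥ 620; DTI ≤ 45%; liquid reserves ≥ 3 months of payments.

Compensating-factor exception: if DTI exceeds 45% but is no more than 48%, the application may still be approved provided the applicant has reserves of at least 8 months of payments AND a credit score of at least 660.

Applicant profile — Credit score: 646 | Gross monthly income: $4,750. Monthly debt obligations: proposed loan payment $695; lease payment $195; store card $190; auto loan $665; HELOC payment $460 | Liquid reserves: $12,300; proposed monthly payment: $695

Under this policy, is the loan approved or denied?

Credit score 646 ≥ 620 (meets base)
Total debts = (695 + 195 + 190 + 665 + 460) = 2,205. DTI = 2,205/4,750 = 46.4% > 45% — standard DTI limit exceeded.
Reserves = 12,300/695 = 17.7 months ≥ 3
46.4% falls in the override range (45%–48%), so the compensating-factor test applies.
Override check — reserves: 17.7 mo (ok); score: 646 (below 660).
Compensating-factor requirement not fully met.

Denied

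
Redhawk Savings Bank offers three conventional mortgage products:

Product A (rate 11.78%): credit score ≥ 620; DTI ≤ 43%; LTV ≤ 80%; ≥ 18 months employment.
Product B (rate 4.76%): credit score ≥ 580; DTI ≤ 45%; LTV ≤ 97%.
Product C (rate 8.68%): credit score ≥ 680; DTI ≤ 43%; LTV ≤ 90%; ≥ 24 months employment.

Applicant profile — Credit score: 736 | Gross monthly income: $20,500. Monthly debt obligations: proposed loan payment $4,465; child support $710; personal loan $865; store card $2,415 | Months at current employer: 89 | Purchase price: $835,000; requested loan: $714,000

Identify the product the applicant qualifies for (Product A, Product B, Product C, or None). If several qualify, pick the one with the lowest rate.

Total debts = (4,465 + 710 + 865 + 2,415) = 8,455; DTI = 8,455/20,500 = 41.2%.
LTV = 714,000/835,000 = 85.5%.
Product A: score 736 ≥ 620; DTI 41.2% ≤ 43%; LTV 85.5% > 80%; employment 89 ≥ 18 mo → does not qualify.
Product B: score 736 ≥ 580; DTI 41.2% ≤ 45%; LTV 85.5% ≤ 97% → qualifies.
Product C: score 736 ≥ 680; DTI 41.2% ≤ 43%; LTV 85.5% ≤ 90%; employment 89 ≥ 24 mo → qualifies.
Qualifying: Product B, Product C. Lowest rate is 4.76% → Product B.

Product B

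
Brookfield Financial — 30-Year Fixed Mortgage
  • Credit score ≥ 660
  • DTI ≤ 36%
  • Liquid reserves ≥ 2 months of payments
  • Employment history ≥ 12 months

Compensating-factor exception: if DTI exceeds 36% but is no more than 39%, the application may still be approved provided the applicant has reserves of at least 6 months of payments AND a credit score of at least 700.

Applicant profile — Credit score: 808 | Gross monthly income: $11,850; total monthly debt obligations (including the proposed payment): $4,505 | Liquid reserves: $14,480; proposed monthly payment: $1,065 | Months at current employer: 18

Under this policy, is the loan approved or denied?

Credit score 808 ≥ 660 (meets base)
DTI = 4,505/11,850 = 38% > 36% — standard DTI limit exceeded.
Liquid reserves cover 14,480/1,065 = 13.6 months — ≥ 2 required
Employment 18 ≥ 12 months
DTI 38% is within the 36%–39% exception band; checking compensating factors.
Override check — reserves: 13.6 mo (ok); score: 808 (ok).
Both override conditions satisfied; DTI exception granted.

Approved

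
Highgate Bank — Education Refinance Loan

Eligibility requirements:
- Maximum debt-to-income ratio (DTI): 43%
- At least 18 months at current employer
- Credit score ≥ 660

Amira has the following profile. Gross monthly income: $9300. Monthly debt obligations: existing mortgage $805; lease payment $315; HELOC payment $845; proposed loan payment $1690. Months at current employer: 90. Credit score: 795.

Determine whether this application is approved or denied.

Total monthly debts = (805 + 315 + 845 + 1,690) = 3,655. DTI: 3,655 ÷ 9,300 = 39.3%, within the 43% cap
Employment 90 ≥ 18 months
Credit score 795 ≥ 660 (meets)
All criteria satisfied.

Approved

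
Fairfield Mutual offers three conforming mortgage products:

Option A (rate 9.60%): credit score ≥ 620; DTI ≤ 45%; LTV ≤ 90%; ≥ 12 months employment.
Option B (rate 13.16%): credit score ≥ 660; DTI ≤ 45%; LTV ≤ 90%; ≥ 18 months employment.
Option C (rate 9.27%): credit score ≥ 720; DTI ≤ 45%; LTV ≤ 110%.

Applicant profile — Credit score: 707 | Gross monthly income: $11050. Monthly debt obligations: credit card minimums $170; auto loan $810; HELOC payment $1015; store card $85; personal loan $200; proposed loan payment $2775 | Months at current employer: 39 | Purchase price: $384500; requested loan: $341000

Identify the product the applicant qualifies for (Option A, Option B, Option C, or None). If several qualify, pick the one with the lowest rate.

None

Total debts = (170 + 810 + 1,015 + 85 + 200 + 2,775) = 5,055; DTI = 5,055/11,050 = 45.7%.
LTV = 341,000/384,500 = 88.7%.
Option A: score 707 ≥ 620; DTI 45.7% > 45%; LTV 88.7% ≤ 90%; employment 39 ≥ 12 mo → does not qualify.
Option B: score 707 ≥ 660; DTI 45.7% > 45%; LTV 88.7% ≤ 90%; employment 39 ≥ 18 mo → does not qualify.
Option C: score 707 < 720; DTI 45.7% > 45%; LTV 88.7% ≤ 110% → does not qualify.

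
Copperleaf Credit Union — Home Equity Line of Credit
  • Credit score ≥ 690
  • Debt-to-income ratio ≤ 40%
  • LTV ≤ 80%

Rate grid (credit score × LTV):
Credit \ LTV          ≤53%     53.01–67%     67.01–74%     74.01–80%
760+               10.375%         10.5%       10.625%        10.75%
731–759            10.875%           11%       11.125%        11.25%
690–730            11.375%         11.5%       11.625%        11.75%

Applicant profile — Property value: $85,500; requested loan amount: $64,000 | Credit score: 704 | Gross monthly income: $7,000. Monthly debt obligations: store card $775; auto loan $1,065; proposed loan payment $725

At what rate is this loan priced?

Credit score 704 ≥ 690; Total monthly debts = (775 + 1,065 + 725) = 2,565. DTI: 2,565 ÷ 7,000 = 36.6%, within the 40% cap
LTV: 64,000 ÷ 85,500 = 74.9%, within 80% cap
Score 704 is in the 690–730 band; LTV 74.9% is in the 74.01–80% band → 11.75%.

11.75%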